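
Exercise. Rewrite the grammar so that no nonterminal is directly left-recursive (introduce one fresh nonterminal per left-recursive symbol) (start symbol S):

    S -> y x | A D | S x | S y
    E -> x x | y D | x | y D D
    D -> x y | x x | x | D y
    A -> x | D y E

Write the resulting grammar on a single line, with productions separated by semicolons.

S -> y x S' | A D S'; E -> x x | y D | x | y D D; D -> x y D' | x x D' | x D'; A -> x | D y E; S' -> x S' | y S' | ε; D' -> y D' | ε

Left recursion appears on S, D.
For S: α = {x, y}, β = {y x, A D}. Rewrite as S → β S' and S' → α S' | ε.
For D: α = {y}, β = {x y, x x, x}. Rewrite as D → β D' and D' → α D' | ε.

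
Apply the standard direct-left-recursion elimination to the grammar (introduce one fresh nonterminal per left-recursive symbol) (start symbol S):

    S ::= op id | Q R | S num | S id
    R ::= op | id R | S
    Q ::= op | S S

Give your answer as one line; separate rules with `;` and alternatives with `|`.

Directly left-recursive nonterminal: S.
For S: α = {num, id}, β = {op id, Q R}. Rewrite as S → β S' and S' → α S' | ε.

S ::= op id S' | Q R S'; R ::= op | id R | S; Q ::= op | S S; S' ::= num S' | id S' | epsilon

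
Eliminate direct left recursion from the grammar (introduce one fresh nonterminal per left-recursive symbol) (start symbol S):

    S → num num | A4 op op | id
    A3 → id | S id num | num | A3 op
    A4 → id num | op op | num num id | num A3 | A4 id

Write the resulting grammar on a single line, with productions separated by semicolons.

S → num num | A4 op op | id; A3 → id A3' | S id num A3' | num A3'; A4 → id num A4' | op op A4' | num num id A4' | num A3 A4'; A3' → op A3' | ε; A4' → id A4' | ε

Directly left-recursive nonterminals: A3, A4.
For A3: α = {op}, β = {id, S id num, num}. Rewrite as A3 → β A3' and A3' → α A3' | ε.
For A4: α = {id}, β = {id num, op op, num num id, num A3}. Rewrite as A4 → β A4' and A4' → α A4' | ε.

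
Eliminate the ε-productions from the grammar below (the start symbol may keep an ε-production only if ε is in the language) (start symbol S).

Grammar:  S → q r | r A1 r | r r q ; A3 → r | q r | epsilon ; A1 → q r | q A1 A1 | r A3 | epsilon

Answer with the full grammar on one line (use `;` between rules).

S → q r | r A1 r | r r | r r q; A3 → r | q r; A1 → q r | q A1 A1 | q A1 | q | r A3 | r

The nullable symbols are {A1, A3}.
ε ∉ L(G), so no ε-production is kept.
For each production, add variants omitting each subset of nullable occurrences: S → r A1 r gives r A1 r | r r. A1 → q A1 A1 gives q A1 A1 | q A1 | q. A1 → r A3 gives r A3 | r.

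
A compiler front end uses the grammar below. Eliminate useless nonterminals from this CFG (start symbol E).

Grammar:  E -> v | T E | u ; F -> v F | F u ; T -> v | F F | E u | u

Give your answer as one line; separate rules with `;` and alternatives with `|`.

E -> v | T E | u; T -> v | E u | u

Generating nonterminals: {E, T}.
Reachable from E after that: {E, T}.
Removed useless symbols: {F} and every production mentioning them.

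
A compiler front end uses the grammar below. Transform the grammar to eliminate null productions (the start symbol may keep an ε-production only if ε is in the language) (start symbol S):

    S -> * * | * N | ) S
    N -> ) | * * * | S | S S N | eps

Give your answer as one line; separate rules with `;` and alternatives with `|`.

S -> * * | * N | * | ) S; N -> ) | * * * | S | S S N | S S

Nullable set = {N}.
ε ∉ L(G), so no ε-production is kept.
Add the nullable-subset variants: S → * N gives * N | *. N → S S N gives S S N | S S.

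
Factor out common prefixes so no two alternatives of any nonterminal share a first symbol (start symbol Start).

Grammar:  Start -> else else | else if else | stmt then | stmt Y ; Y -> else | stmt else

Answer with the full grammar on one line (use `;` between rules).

Start has alternatives sharing prefix 'else': factor to Start → else Start1 with Start1 → else | if else.
Start has alternatives sharing prefix 'stmt': factor to Start → stmt Start2 with Start2 → then | Y.

Start -> else Start1 | stmt Start2; Y -> else | stmt else; Start1 -> else | if else; Start2 -> then | Y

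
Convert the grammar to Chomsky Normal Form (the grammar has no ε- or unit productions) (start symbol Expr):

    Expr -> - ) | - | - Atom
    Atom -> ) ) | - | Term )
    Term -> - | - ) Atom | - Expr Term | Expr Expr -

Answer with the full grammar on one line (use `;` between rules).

Introduce a nonterminal for each terminal appearing in a rule of length ≥ 2: X1 → -, X2 → ).
Binarize each right-hand side of length ≥ 3 by chaining fresh nonterminals (Y1, Y2, …): affected rules were Term → X1 X2 Atom; Term → X1 Expr Term; Term → Expr Expr X1.

Expr -> X1 X2 | - | X1 Atom; Atom -> X2 X2 | - | Term X2; Term -> - | X1 Y1 | X1 Y2 | Expr Y3; X1 -> -; X2 -> ); Y1 -> X2 Atom; Y2 -> Expr Term; Y3 -> Expr X1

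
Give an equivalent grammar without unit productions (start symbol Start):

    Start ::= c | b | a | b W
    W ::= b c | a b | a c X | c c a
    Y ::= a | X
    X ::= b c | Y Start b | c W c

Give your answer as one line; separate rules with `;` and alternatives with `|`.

Start ::= c | b | a | b W; W ::= b c | a b | a c X | c c a; Y ::= b c | Y Start b | c W c | a; X ::= b c | Y Start b | c W c

Unit pairs: Y ⇒* {X}.
For every A with A ⇒* B via unit rules, add B's non-unit alternatives to A; then delete every rule of the form X → Y.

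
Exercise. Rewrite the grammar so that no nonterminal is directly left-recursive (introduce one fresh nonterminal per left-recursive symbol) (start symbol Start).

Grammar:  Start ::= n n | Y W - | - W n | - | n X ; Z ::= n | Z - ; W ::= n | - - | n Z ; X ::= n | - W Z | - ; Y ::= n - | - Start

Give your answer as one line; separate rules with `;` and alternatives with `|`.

Start ::= n n | Y W - | - W n | - | n X; Z ::= n Z1; W ::= n | - - | n Z; X ::= n | - W Z | -; Y ::= n - | - Start; Z1 ::= - Z1 | ε

Directly left-recursive nonterminal: Z.
For Z: α = {-}, β = {n}. Rewrite as Z → β Z1 and Z1 → α Z1 | ε.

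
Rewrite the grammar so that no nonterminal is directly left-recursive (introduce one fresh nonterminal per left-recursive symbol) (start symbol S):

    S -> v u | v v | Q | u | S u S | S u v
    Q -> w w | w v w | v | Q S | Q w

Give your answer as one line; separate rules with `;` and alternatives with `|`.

Left recursion appears on S, Q.
For S: α = {u S, u v}, β = {v u, v v, Q, u}. Rewrite as S → β S' and S' → α S' | ε.
For Q: α = {S, w}, β = {w w, w v w, v}. Rewrite as Q → β Q' and Q' → α Q' | ε.

S -> v u S' | v v S' | Q S' | u S'; Q -> w w Q' | w v w Q' | v Q'; S' -> u S S' | u v S' | ε; Q' -> S Q' | w Q' | ε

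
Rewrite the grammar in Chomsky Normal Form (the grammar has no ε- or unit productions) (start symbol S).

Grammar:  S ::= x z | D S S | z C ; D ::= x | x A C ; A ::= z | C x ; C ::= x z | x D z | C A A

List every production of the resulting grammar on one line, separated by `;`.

Introduce a nonterminal for each terminal appearing in a rule of length ≥ 2: X1 → x, X2 → z.
Binarize each right-hand side of length ≥ 3 by chaining fresh nonterminals (Y1, Y2, …): affected rules were S → D S S; D → X1 A C; C → X1 D X2; C → C A A.

S ::= X1 X2 | D Y1 | X2 C; D ::= x | X1 Y2; A ::= z | C X1; C ::= X1 X2 | X1 Y3 | C Y4; X1 ::= x; X2 ::= z; Y1 ::= S S; Y2 ::= A C; Y3 ::= D X2; Y4 ::= A A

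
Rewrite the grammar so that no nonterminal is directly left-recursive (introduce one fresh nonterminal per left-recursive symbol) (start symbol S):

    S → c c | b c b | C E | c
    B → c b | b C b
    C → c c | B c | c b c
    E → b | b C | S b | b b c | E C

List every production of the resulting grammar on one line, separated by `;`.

E is directly left-recursive.
For E: α = {C}, β = {b, b C, S b, b b c}. Rewrite as E → β E' and E' → α E' | ε.

S → c c | b c b | C E | c; B → c b | b C b; C → c c | B c | c b c; E → b E' | b C E' | S b E' | b b c E'; E' → C E' | ε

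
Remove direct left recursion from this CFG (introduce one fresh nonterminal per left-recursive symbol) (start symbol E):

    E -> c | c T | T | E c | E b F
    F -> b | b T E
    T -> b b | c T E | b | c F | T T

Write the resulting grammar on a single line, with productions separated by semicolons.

E -> c E' | c T E' | T E'; F -> b | b T E; T -> b b T' | c T E T' | b T' | c F T'; E' -> c E' | b F E' | ε; T' -> T T' | ε

Directly left-recursive nonterminals: E, T.
For E: α = {c, b F}, β = {c, c T, T}. Rewrite as E → β E' and E' → α E' | ε.
For T: α = {T}, β = {b b, c T E, b, c F}. Rewrite as T → β T' and T' → α T' | ε.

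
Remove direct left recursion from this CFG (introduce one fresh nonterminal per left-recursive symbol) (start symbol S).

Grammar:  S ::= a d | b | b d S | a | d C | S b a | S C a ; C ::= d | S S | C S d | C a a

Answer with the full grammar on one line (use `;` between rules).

S ::= a d S' | b S' | b d S S' | a S' | d C S'; C ::= d C' | S S C'; S' ::= b a S' | C a S' | eps; C' ::= S d C' | a a C' | eps

Directly left-recursive nonterminals: S, C.
For S: α = {b a, C a}, β = {a d, b, b d S, a, d C}. Rewrite as S → β S' and S' → α S' | ε.
For C: α = {S d, a a}, β = {d, S S}. Rewrite as C → β C' and C' → α C' | ε.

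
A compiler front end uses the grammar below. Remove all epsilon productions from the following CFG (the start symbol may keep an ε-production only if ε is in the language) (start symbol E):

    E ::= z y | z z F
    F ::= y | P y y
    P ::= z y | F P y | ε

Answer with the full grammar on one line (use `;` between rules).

E ::= z y | z z F; F ::= y | P y y | y y; P ::= z y | F P y | F y

The nullable symbols are {P}.
ε ∉ L(G), so no ε-production is kept.
Expand every rule over subsets of its nullable positions: F → P y y gives P y y | y y. P → F P y gives F P y | F y.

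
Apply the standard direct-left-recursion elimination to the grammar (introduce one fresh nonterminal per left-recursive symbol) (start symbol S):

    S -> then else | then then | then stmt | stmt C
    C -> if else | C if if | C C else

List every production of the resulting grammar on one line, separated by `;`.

C is directly left-recursive.
For C: α = {if if, C else}, β = {if else}. Rewrite as C → β C' and C' → α C' | ε.

S -> then else | then then | then stmt | stmt C; C -> if else C'; C' -> if if C' | C else C' | ε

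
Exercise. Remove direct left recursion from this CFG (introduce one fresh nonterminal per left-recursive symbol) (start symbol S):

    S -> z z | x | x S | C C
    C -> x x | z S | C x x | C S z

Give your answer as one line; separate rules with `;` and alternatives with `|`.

S -> z z | x | x S | C C; C -> x x C' | z S C'; C' -> x x C' | S z C' | ε

C is directly left-recursive.
For C: α = {x x, S z}, β = {x x, z S}. Rewrite as C → β C' and C' → α C' | ε.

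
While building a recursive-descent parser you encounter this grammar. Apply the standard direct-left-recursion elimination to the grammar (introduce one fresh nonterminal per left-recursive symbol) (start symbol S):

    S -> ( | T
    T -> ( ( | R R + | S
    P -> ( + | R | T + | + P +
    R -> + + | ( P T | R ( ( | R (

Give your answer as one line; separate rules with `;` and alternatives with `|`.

S -> ( | T; T -> ( ( | R R + | S; P -> ( + | R | T + | + P +; R -> + + R' | ( P T R'; R' -> ( ( R' | ( R' | ε

Directly left-recursive nonterminal: R.
For R: α = {( (, (}, β = {+ +, ( P T}. Rewrite as R → β R' and R' → α R' | ε.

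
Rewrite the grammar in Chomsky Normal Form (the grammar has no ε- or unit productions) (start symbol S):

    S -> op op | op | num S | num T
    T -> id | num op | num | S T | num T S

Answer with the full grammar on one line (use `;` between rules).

Introduce a nonterminal for each terminal appearing in a rule of length ≥ 2: X1 → op, X2 → num.
Binarize each right-hand side of length ≥ 3 by chaining fresh nonterminals (Y1, Y2, …): affected rules were T → X2 T S.

S -> X1 X1 | op | X2 S | X2 T; T -> id | X2 X1 | num | S T | X2 Y1; X1 -> op; X2 -> num; Y1 -> T S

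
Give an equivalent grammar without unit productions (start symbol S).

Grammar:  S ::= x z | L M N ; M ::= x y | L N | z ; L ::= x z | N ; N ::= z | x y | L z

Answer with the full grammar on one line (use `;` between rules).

Unit pairs: L ⇒* {N}.
For every A with A ⇒* B via unit rules, add B's non-unit alternatives to A; then delete every rule of the form X → Y.

S ::= x z | L M N; M ::= x y | L N | z; L ::= x z | z | x y | L z; N ::= z | x y | L z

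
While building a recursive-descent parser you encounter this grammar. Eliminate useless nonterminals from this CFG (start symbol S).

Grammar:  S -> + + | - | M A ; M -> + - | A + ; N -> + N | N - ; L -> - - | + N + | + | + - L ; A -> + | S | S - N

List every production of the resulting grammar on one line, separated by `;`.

Generating nonterminals: {A, L, M, S}.
Reachable from S after that: {A, M, S}.
Removed useless symbols: {L, N} and every production mentioning them.

S -> + + | - | M A; M -> + - | A +; A -> + | S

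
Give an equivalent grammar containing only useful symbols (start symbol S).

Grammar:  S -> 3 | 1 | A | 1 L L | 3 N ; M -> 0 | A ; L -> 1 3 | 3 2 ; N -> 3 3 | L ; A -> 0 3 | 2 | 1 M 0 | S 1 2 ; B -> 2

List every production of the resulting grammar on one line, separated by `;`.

S -> 3 | 1 | A | 1 L L | 3 N; M -> 0 | A; L -> 1 3 | 3 2; N -> 3 3 | L; A -> 0 3 | 2 | 1 M 0 | S 1 2

Generating nonterminals: {A, B, L, M, N, S}.
Reachable from S after that: {A, L, M, N, S}.
Removed useless symbols: {B} and every production mentioning them.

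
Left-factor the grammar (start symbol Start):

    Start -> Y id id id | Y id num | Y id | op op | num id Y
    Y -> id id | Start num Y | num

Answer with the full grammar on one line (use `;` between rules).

Start -> op op | num id Y | Y id Start1; Y -> id id | Start num Y | num; Start1 -> id id | num | ε

Start has alternatives sharing prefix 'Y id': factor to Start → Y id Start1 with Start1 → id id | num | ε.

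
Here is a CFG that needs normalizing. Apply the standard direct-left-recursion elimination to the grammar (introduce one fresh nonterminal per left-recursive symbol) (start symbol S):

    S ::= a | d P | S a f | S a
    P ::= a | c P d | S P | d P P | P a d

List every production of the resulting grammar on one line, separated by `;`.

Left recursion appears on S, P.
For S: α = {a f, a}, β = {a, d P}. Rewrite as S → β S' and S' → α S' | ε.
For P: α = {a d}, β = {a, c P d, S P, d P P}. Rewrite as P → β P' and P' → α P' | ε.

S ::= a S' | d P S'; P ::= a P' | c P d P' | S P P' | d P P P'; S' ::= a f S' | a S' | ε; P' ::= a d P' | ε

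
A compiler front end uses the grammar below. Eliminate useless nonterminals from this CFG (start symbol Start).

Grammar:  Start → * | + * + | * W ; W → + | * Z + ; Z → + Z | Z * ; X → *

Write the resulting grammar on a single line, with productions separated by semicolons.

Generating nonterminals: {Start, W, X}.
Reachable from Start after that: {Start, W}.
Removed useless symbols: {X, Z} and every production mentioning them.

Start → * | + * + | * W; W → +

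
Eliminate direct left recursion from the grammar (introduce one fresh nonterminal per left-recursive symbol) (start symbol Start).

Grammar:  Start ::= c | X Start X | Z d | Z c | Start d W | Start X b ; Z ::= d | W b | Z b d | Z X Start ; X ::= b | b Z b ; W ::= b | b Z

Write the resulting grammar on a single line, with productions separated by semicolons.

Start ::= c Start1 | X Start X Start1 | Z d Start1 | Z c Start1; Z ::= d Z1 | W b Z1; X ::= b | b Z b; W ::= b | b Z; Start1 ::= d W Start1 | X b Start1 | ε; Z1 ::= b d Z1 | X Start Z1 | ε

Directly left-recursive nonterminals: Start, Z.
For Start: α = {d W, X b}, β = {c, X Start X, Z d, Z c}. Rewrite as Start → β Start1 and Start1 → α Start1 | ε.
For Z: α = {b d, X Start}, β = {d, W b}. Rewrite as Z → β Z1 and Z1 → α Z1 | ε.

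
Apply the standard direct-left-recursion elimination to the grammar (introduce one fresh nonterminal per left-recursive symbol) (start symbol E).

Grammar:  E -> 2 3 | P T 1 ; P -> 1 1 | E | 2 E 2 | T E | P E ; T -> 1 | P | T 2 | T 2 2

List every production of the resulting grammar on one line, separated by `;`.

P, T are directly left-recursive.
For P: α = {E}, β = {1 1, E, 2 E 2, T E}. Rewrite as P → β P' and P' → α P' | ε.
For T: α = {2, 2 2}, β = {1, P}. Rewrite as T → β T' and T' → α T' | ε.

E -> 2 3 | P T 1; P -> 1 1 P' | E P' | 2 E 2 P' | T E P'; T -> 1 T' | P T'; P' -> E P' | ε; T' -> 2 T' | 2 2 T' | ε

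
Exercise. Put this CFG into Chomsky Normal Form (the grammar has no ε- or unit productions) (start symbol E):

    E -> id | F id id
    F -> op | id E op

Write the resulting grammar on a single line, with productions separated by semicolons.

Introduce a nonterminal for each terminal appearing in a rule of length ≥ 2: X1 → id, X2 → op.
Binarize each right-hand side of length ≥ 3 by chaining fresh nonterminals (Y1, Y2, …): affected rules were E → F X1 X1; F → X1 E X2.

E -> id | F Y1; F -> op | X1 Y2; X1 -> id; X2 -> op; Y1 -> X1 X1; Y2 -> E X2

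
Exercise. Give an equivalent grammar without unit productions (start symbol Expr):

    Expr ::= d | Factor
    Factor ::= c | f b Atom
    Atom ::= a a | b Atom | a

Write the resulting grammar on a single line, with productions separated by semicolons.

Expr ::= c | f b Atom | d; Factor ::= c | f b Atom; Atom ::= a a | b Atom | a

Unit pairs: Expr ⇒* {Factor}.
For every A with A ⇒* B via unit rules, add B's non-unit alternatives to A; then delete every rule of the form X → Y.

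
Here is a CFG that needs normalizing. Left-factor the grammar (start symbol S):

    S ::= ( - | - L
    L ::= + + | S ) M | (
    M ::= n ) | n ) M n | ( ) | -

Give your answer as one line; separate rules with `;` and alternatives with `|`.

S ::= ( - | - L; L ::= + + | S ) M | (; M ::= ( ) | - | n ) M'; M' ::= ε | M n

M has alternatives sharing prefix 'n )': factor to M → n ) M' with M' → ε | M n.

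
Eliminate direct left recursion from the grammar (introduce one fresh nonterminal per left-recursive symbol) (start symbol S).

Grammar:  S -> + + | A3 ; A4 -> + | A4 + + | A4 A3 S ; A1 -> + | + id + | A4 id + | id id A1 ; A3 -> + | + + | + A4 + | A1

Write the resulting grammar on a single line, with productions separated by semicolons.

Directly left-recursive nonterminal: A4.
For A4: α = {+ +, A3 S}, β = {+}. Rewrite as A4 → β A4' and A4' → α A4' | ε.

S -> + + | A3; A4 -> + A4'; A1 -> + | + id + | A4 id + | id id A1; A3 -> + | + + | + A4 + | A1; A4' -> + + A4' | A3 S A4' | ε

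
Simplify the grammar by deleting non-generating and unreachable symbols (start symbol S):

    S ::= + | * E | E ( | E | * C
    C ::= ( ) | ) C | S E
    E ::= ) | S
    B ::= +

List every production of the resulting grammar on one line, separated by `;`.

S ::= + | * E | E ( | E | * C; C ::= ( ) | ) C | S E; E ::= ) | S

Generating nonterminals: {B, C, E, S}.
Reachable from S after that: {C, E, S}.
Removed useless symbols: {B} and every production mentioning them.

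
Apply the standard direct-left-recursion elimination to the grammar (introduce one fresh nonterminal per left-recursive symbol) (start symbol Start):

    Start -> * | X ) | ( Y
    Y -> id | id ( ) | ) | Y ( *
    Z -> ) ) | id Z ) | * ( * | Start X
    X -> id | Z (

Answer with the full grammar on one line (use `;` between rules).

Start -> * | X ) | ( Y; Y -> id Y1 | id ( ) Y1 | ) Y1; Z -> ) ) | id Z ) | * ( * | Start X; X -> id | Z (; Y1 -> ( * Y1 | eps

Left recursion appears on Y.
For Y: α = {( *}, β = {id, id ( ), )}. Rewrite as Y → β Y1 and Y1 → α Y1 | ε.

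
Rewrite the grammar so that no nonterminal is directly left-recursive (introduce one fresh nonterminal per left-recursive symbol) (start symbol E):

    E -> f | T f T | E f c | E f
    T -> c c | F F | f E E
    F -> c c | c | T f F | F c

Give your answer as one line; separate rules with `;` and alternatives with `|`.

E -> f E' | T f T E'; T -> c c | F F | f E E; F -> c c F' | c F' | T f F F'; E' -> f c E' | f E' | eps; F' -> c F' | eps

Left recursion appears on E, F.
For E: α = {f c, f}, β = {f, T f T}. Rewrite as E → β E' and E' → α E' | ε.
For F: α = {c}, β = {c c, c, T f F}. Rewrite as F → β F' and F' → α F' | ε.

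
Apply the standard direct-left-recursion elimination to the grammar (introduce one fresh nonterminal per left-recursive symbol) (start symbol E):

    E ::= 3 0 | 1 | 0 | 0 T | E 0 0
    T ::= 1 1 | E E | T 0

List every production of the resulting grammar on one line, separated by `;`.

Left recursion appears on E, T.
For E: α = {0 0}, β = {3 0, 1, 0, 0 T}. Rewrite as E → β E' and E' → α E' | ε.
For T: α = {0}, β = {1 1, E E}. Rewrite as T → β T' and T' → α T' | ε.

E ::= 3 0 E' | 1 E' | 0 E' | 0 T E'; T ::= 1 1 T' | E E T'; E' ::= 0 0 E' | ε; T' ::= 0 T' | ε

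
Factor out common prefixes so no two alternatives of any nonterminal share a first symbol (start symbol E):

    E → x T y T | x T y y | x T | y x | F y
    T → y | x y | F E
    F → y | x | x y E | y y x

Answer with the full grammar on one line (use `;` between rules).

E has alternatives sharing prefix 'x T': factor to E → x T E' with E' → y T | y y | ε.
F has alternatives sharing prefix 'y': factor to F → y F' with F' → ε | y x.
F has alternatives sharing prefix 'x': factor to F → x F'' with F'' → ε | y E.
E' has alternatives sharing prefix 'y': factor to E' → y E'' with E'' → T | y.

E → y x | F y | x T E'; T → y | x y | F E; F → y F' | x F''; E' → ε | y E''; F' → ε | y x; F'' → ε | y E; E'' → T | y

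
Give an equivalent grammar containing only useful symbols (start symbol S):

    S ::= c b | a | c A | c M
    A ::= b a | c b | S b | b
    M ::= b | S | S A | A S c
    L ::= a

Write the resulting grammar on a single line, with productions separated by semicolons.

S ::= c b | a | c A | c M; A ::= b a | c b | S b | b; M ::= b | S | S A | A S c

Generating nonterminals: {A, L, M, S}.
Reachable from S after that: {A, M, S}.
Removed useless symbols: {L} and every production mentioning them.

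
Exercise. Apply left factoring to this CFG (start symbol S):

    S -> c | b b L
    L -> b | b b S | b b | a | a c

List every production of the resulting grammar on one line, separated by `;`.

L has alternatives sharing prefix 'b': factor to L → b L' with L' → ε | b S | b.
L has alternatives sharing prefix 'a': factor to L → a L'' with L'' → ε | c.
L' has alternatives sharing prefix 'b': factor to L' → b L''' with L''' → S | ε.

S -> c | b b L; L -> b L' | a L''; L' -> ε | b L'''; L'' -> ε | c; L''' -> S | ε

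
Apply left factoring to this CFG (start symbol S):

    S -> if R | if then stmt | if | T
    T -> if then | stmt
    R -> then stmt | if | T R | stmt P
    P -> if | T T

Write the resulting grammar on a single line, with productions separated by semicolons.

S has alternatives sharing prefix 'if': factor to S → if S' with S' → R | then stmt | ε.

S -> T | if S'; T -> if then | stmt; R -> then stmt | if | T R | stmt P; P -> if | T T; S' -> R | then stmt | ε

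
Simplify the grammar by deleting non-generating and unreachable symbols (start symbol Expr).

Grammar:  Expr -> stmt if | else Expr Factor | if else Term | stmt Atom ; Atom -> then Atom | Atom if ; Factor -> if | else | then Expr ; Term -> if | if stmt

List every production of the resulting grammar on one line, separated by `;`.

Expr -> stmt if | else Expr Factor | if else Term; Factor -> if | else | then Expr; Term -> if | if stmt

Generating nonterminals: {Expr, Factor, Term}.
Reachable from Expr after that: {Expr, Factor, Term}.
Removed useless symbols: {Atom} and every production mentioning them.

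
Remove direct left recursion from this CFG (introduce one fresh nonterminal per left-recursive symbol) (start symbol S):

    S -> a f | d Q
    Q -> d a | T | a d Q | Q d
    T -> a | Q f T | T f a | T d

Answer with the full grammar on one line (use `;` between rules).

S -> a f | d Q; Q -> d a Q' | T Q' | a d Q Q'; T -> a T' | Q f T T'; Q' -> d Q' | ε; T' -> f a T' | d T' | ε

Q, T are directly left-recursive.
For Q: α = {d}, β = {d a, T, a d Q}. Rewrite as Q → β Q' and Q' → α Q' | ε.
For T: α = {f a, d}, β = {a, Q f T}. Rewrite as T → β T' and T' → α T' | ε.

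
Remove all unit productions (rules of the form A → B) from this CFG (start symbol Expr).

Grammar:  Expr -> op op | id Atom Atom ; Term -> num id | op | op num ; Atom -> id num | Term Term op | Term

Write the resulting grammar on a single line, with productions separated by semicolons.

Unit pairs: Atom ⇒* {Term}.
Replace each nonterminal's rules with the union of the non-unit rules of every nonterminal it unit-derives.

Expr -> op op | id Atom Atom; Term -> num id | op | op num; Atom -> num id | op | op num | id num | Term Term op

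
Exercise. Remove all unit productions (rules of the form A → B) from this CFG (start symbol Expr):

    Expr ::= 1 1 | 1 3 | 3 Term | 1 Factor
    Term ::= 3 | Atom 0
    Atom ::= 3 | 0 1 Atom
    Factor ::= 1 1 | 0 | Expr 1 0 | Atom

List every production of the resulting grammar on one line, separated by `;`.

Expr ::= 1 1 | 1 3 | 3 Term | 1 Factor; Term ::= 3 | Atom 0; Atom ::= 3 | 0 1 Atom; Factor ::= 3 | 0 1 Atom | 1 1 | 0 | Expr 1 0

Unit pairs: Factor ⇒* {Atom}.
For every A with A ⇒* B via unit rules, add B's non-unit alternatives to A; then delete every rule of the form X → Y.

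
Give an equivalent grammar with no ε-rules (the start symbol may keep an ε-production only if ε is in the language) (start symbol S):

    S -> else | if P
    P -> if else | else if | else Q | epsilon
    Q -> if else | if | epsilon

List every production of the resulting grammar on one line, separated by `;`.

The nullable symbols are {P, Q}.
ε ∉ L(G), so no ε-production is kept.
For each production, add variants omitting each subset of nullable occurrences: S → if P gives if P | if. P → else Q gives else Q | else.

S -> else | if P | if; P -> if else | else if | else Q | else; Q -> if else | if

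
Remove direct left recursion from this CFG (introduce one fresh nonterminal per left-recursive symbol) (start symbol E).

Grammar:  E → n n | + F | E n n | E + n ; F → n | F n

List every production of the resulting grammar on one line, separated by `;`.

Directly left-recursive nonterminals: E, F.
For E: α = {n n, + n}, β = {n n, + F}. Rewrite as E → β E' and E' → α E' | ε.
For F: α = {n}, β = {n}. Rewrite as F → β F' and F' → α F' | ε.

E → n n E' | + F E'; F → n F'; E' → n n E' | + n E' | ε; F' → n F' | ε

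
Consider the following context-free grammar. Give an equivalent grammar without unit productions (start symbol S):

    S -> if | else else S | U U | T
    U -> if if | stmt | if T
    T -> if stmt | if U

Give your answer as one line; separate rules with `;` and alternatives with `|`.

Unit pairs: S ⇒* {T}.
Replace each nonterminal's rules with the union of the non-unit rules of every nonterminal it unit-derives.

S -> if | else else S | U U | if stmt | if U; U -> if if | stmt | if T; T -> if stmt | if U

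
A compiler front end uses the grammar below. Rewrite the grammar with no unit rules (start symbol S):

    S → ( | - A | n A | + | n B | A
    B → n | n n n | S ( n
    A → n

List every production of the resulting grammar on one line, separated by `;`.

S → ( | - A | n A | + | n B | n; B → n | n n n | S ( n; A → n

Unit pairs: S ⇒* {A}.
For every A with A ⇒* B via unit rules, add B's non-unit alternatives to A; then delete every rule of the form X → Y.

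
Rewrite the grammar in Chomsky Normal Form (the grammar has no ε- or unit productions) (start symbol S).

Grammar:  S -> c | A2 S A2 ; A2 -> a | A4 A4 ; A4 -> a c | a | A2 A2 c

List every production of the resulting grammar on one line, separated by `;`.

Introduce a nonterminal for each terminal appearing in a rule of length ≥ 2: X1 → a, X2 → c.
Binarize each right-hand side of length ≥ 3 by chaining fresh nonterminals (Y1, Y2, …): affected rules were S → A2 S A2; A4 → A2 A2 X2.

S -> c | A2 Y1; A2 -> a | A4 A4; A4 -> X1 X2 | a | A2 Y2; X1 -> a; X2 -> c; Y1 -> S A2; Y2 -> A2 X2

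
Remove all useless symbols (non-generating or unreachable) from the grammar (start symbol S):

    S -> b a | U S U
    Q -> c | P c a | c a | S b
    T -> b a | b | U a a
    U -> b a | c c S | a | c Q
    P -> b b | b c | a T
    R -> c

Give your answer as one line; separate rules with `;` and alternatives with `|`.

Generating nonterminals: {P, Q, R, S, T, U}.
Reachable from S after that: {P, Q, S, T, U}.
Removed useless symbols: {R} and every production mentioning them.

S -> b a | U S U; Q -> c | P c a | c a | S b; T -> b a | b | U a a; U -> b a | c c S | a | c Q; P -> b b | b c | a T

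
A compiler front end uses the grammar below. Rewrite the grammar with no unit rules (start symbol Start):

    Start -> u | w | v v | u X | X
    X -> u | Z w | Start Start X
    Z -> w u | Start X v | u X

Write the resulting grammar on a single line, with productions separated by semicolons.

Start -> u | w | v v | u X | Z w | Start Start X; X -> u | Z w | Start Start X; Z -> w u | Start X v | u X

Unit pairs: Start ⇒* {X}.
For every A with A ⇒* B via unit rules, add B's non-unit alternatives to A; then delete every rule of the form X → Y.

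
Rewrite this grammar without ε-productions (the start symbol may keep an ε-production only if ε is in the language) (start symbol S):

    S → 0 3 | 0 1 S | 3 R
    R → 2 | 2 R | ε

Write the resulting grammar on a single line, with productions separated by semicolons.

The nullable symbols are {R}.
ε ∉ L(G), so no ε-production is kept.
Expand every rule over subsets of its nullable positions: S → 3 R gives 3 R | 3.

S → 0 3 | 0 1 S | 3 R | 3; R → 2 | 2 R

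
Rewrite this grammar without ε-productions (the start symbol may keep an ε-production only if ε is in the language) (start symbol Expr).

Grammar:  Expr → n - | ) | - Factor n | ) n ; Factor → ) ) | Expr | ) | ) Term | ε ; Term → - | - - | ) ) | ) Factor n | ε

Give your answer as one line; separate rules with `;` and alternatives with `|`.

Nullable nonterminals: {Factor, Term}.
ε ∉ L(G), so no ε-production is kept.
Add the nullable-subset variants: Expr → - Factor n gives - Factor n | - n. Term → ) Factor n gives ) Factor n | ) n.

Expr → n - | ) | - Factor n | - n | ) n; Factor → ) ) | Expr | ) | ) Term; Term → - | - - | ) ) | ) Factor n | ) n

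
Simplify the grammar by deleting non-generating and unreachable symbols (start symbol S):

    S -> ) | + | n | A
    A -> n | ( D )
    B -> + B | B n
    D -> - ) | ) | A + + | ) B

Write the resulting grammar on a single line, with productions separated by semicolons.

Generating nonterminals: {A, D, S}.
Reachable from S after that: {A, D, S}.
Removed useless symbols: {B} and every production mentioning them.

S -> ) | + | n | A; A -> n | ( D ); D -> - ) | ) | A + +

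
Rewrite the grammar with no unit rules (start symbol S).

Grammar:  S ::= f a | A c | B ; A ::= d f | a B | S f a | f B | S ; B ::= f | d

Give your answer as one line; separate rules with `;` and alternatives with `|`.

S ::= f | d | f a | A c; A ::= f | d | f a | A c | d f | a B | S f a | f B; B ::= f | d

Unit pairs: A ⇒* {B, S}; S ⇒* {B}.
Replace each nonterminal's rules with the union of the non-unit rules of every nonterminal it unit-derives.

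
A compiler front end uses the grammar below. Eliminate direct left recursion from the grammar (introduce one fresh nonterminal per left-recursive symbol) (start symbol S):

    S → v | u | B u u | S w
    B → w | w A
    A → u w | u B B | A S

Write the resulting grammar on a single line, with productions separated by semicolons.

Left recursion appears on S, A.
For S: α = {w}, β = {v, u, B u u}. Rewrite as S → β S' and S' → α S' | ε.
For A: α = {S}, β = {u w, u B B}. Rewrite as A → β A' and A' → α A' | ε.

S → v S' | u S' | B u u S'; B → w | w A; A → u w A' | u B B A'; S' → w S' | eps; A' → S A' | eps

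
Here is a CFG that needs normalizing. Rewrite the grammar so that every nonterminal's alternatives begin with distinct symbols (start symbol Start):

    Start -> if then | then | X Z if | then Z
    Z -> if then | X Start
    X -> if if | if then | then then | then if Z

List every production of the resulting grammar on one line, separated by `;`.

Start has alternatives sharing prefix 'then': factor to Start → then Start1 with Start1 → ε | Z.
X has alternatives sharing prefix 'if': factor to X → if X1 with X1 → if | then.
X has alternatives sharing prefix 'then': factor to X → then X2 with X2 → then | if Z.

Start -> if then | X Z if | then Start1; Z -> if then | X Start; X -> if X1 | then X2; Start1 -> ε | Z; X1 -> if | then; X2 -> then | if Z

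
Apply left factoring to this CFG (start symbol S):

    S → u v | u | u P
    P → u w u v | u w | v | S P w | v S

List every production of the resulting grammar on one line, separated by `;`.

S has alternatives sharing prefix 'u': factor to S → u S' with S' → v | ε | P.
P has alternatives sharing prefix 'u w': factor to P → u w P' with P' → u v | ε.
P has alternatives sharing prefix 'v': factor to P → v P'' with P'' → ε | S.

S → u S'; P → S P w | u w P' | v P''; S' → v | epsilon | P; P' → u v | epsilon; P'' → epsilon | S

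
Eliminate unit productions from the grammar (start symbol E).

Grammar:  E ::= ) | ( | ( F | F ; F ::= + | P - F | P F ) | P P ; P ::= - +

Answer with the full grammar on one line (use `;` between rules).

E ::= ) | ( | ( F | + | P - F | P F ) | P P; F ::= + | P - F | P F ) | P P; P ::= - +

Unit pairs: E ⇒* {F}.
For every A with A ⇒* B via unit rules, add B's non-unit alternatives to A; then delete every rule of the form X → Y.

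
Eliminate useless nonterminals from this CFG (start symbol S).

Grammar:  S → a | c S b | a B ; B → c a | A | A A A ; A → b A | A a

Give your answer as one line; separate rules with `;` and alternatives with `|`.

S → a | c S b | a B; B → c a

Generating nonterminals: {B, S}.
Reachable from S after that: {B, S}.
Removed useless symbols: {A} and every production mentioning them.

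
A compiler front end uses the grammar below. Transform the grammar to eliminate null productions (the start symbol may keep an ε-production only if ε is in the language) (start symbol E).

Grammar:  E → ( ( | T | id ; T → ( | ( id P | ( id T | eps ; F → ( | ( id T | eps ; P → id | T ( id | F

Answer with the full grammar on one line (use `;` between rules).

The nullable symbols are {E, F, P, T}.
ε ∈ L(G) since E is nullable, so keep E → ε.
Add the nullable-subset variants: T → ( id P gives ( id P | ( id. F → ( id T gives ( id T | ( id. P → T ( id gives T ( id | ( id.

E → ( ( | T | id | eps; T → ( | ( id P | ( id | ( id T; F → ( | ( id T | ( id; P → id | T ( id | ( id | F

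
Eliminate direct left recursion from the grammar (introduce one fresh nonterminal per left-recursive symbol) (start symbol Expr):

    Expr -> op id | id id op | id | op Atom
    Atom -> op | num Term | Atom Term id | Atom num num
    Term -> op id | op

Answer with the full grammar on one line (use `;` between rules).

Atom is directly left-recursive.
For Atom: α = {Term id, num num}, β = {op, num Term}. Rewrite as Atom → β Atom1 and Atom1 → α Atom1 | ε.

Expr -> op id | id id op | id | op Atom; Atom -> op Atom1 | num Term Atom1; Term -> op id | op; Atom1 -> Term id Atom1 | num num Atom1 | ε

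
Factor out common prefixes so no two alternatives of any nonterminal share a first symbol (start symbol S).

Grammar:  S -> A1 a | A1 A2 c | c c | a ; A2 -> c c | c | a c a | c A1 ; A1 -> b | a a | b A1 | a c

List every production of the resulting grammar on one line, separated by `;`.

S has alternatives sharing prefix 'A1': factor to S → A1 S' with S' → a | A2 c.
A2 has alternatives sharing prefix 'c': factor to A2 → c A2' with A2' → c | ε | A1.
A1 has alternatives sharing prefix 'b': factor to A1 → b A1' with A1' → ε | A1.
A1 has alternatives sharing prefix 'a': factor to A1 → a A1'' with A1'' → a | c.

S -> c c | a | A1 S'; A2 -> a c a | c A2'; A1 -> b A1' | a A1''; S' -> a | A2 c; A2' -> c | ε | A1; A1' -> ε | A1; A1'' -> a | c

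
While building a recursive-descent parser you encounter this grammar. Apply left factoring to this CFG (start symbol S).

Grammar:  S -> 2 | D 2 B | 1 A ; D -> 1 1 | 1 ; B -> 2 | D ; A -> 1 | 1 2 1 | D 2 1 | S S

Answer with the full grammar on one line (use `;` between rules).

D has alternatives sharing prefix '1': factor to D → 1 D' with D' → 1 | ε.
A has alternatives sharing prefix '1': factor to A → 1 A' with A' → ε | 2 1.

S -> 2 | D 2 B | 1 A; D -> 1 D'; B -> 2 | D; A -> D 2 1 | S S | 1 A'; D' -> 1 | ε; A' -> ε | 2 1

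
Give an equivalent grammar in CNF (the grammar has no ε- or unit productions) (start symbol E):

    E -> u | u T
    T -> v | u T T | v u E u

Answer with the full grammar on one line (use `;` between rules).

Introduce a nonterminal for each terminal appearing in a rule of length ≥ 2: X1 → u, X2 → v.
Binarize each right-hand side of length ≥ 3 by chaining fresh nonterminals (Y1, Y2, …): affected rules were T → X1 T T; T → X2 X1 E X1.

E -> u | X1 T; T -> v | X1 Y1 | X2 Y2; X1 -> u; X2 -> v; Y1 -> T T; Y2 -> X1 Y3; Y3 -> E X1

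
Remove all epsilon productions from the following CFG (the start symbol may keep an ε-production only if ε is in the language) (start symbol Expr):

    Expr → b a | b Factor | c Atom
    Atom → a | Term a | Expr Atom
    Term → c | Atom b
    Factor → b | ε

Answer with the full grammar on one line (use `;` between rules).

Nullable nonterminals: {Factor}.
ε ∉ L(G), so no ε-production is kept.
For each production, add variants omitting each subset of nullable occurrences: Expr → b Factor gives b Factor | b.

Expr → b a | b Factor | b | c Atom; Atom → a | Term a | Expr Atom; Term → c | Atom b; Factor → b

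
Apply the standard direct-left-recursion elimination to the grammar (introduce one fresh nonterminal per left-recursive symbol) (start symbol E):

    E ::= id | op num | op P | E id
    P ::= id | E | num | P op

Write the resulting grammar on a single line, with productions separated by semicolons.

Left recursion appears on E, P.
For E: α = {id}, β = {id, op num, op P}. Rewrite as E → β E' and E' → α E' | ε.
For P: α = {op}, β = {id, E, num}. Rewrite as P → β P' and P' → α P' | ε.

E ::= id E' | op num E' | op P E'; P ::= id P' | E P' | num P'; E' ::= id E' | ε; P' ::= op P' | ε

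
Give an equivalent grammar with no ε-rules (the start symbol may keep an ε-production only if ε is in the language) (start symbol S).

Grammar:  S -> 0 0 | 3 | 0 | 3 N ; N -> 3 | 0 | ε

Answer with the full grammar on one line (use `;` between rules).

The nullable symbols are {N}.
ε ∉ L(G), so no ε-production is kept.

S -> 0 0 | 3 | 0 | 3 N; N -> 3 | 0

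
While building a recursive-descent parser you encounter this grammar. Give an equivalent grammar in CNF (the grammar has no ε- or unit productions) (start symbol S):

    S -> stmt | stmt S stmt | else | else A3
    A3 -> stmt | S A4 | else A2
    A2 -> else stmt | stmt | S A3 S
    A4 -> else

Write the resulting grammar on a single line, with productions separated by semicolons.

Introduce a nonterminal for each terminal appearing in a rule of length ≥ 2: X1 → stmt, X2 → else.
Binarize each right-hand side of length ≥ 3 by chaining fresh nonterminals (Y1, Y2, …): affected rules were S → X1 S X1; A2 → S A3 S.

S -> stmt | X1 Y1 | else | X2 A3; A3 -> stmt | S A4 | X2 A2; A2 -> X2 X1 | stmt | S Y2; A4 -> else; X1 -> stmt; X2 -> else; Y1 -> S X1; Y2 -> A3 S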